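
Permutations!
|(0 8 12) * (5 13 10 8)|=6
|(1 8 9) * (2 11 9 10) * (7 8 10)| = |(1 10 2 11 9)(7 8)| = 10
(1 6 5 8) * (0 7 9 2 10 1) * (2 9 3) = (0 7 3 2 10 1 6 5 8) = [7, 6, 10, 2, 4, 8, 5, 3, 0, 9, 1]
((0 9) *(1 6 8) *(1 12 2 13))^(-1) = (0 9)(1 13 2 12 8 6)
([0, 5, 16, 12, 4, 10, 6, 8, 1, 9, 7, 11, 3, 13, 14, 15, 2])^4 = [0, 8, 2, 3, 4, 1, 6, 10, 7, 9, 5, 11, 12, 13, 14, 15, 16]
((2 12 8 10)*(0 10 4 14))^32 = (0 8 10 4 2 14 12)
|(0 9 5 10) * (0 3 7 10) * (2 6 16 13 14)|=|(0 9 5)(2 6 16 13 14)(3 7 10)|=15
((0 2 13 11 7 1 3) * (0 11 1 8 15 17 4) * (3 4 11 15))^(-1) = (0 4 1 13 2)(3 8 7 11 17 15) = ((0 2 13 1 4)(3 15 17 11 7 8))^(-1)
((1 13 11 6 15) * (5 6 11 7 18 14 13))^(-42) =((1 5 6 15)(7 18 14 13))^(-42) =(1 6)(5 15)(7 14)(13 18)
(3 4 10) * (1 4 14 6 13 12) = [0, 4, 2, 14, 10, 5, 13, 7, 8, 9, 3, 11, 1, 12, 6] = (1 4 10 3 14 6 13 12)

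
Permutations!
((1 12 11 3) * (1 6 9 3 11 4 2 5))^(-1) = (1 5 2 4 12)(3 9 6)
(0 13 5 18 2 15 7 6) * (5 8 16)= (0 13 8 16 5 18 2 15 7 6)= [13, 1, 15, 3, 4, 18, 0, 6, 16, 9, 10, 11, 12, 8, 14, 7, 5, 17, 2]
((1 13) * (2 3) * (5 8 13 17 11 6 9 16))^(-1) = ((1 17 11 6 9 16 5 8 13)(2 3))^(-1) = (1 13 8 5 16 9 6 11 17)(2 3)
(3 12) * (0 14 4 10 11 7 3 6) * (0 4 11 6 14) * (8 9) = [0, 1, 2, 12, 10, 5, 4, 3, 9, 8, 6, 7, 14, 13, 11] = (3 12 14 11 7)(4 10 6)(8 9)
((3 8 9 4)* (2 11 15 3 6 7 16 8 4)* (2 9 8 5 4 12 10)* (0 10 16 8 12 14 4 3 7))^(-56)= (16)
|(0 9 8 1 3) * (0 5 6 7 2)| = |(0 9 8 1 3 5 6 7 2)| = 9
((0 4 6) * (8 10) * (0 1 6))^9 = (0 4)(1 6)(8 10)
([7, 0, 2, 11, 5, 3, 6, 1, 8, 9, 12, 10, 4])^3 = (3 12)(4 11)(5 10)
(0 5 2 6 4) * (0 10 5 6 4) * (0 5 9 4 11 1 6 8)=(0 8)(1 6 5 2 11)(4 10 9)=[8, 6, 11, 3, 10, 2, 5, 7, 0, 4, 9, 1]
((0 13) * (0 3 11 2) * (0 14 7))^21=(14)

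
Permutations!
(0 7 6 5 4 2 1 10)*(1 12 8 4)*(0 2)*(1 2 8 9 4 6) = (0 7 1 10 8 6 5 2 12 9 4) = [7, 10, 12, 3, 0, 2, 5, 1, 6, 4, 8, 11, 9]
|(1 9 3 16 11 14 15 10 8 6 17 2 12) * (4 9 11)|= 20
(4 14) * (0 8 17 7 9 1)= (0 8 17 7 9 1)(4 14)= [8, 0, 2, 3, 14, 5, 6, 9, 17, 1, 10, 11, 12, 13, 4, 15, 16, 7]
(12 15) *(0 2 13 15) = (0 2 13 15 12) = [2, 1, 13, 3, 4, 5, 6, 7, 8, 9, 10, 11, 0, 15, 14, 12]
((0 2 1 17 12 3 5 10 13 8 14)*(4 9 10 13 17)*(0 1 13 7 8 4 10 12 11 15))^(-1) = ((0 2 13 4 9 12 3 5 7 8 14 1 10 17 11 15))^(-1) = (0 15 11 17 10 1 14 8 7 5 3 12 9 4 13 2)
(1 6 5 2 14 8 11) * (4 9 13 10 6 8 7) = (1 8 11)(2 14 7 4 9 13 10 6 5) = [0, 8, 14, 3, 9, 2, 5, 4, 11, 13, 6, 1, 12, 10, 7]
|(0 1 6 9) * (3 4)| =4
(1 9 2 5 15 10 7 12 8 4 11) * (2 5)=(1 9 5 15 10 7 12 8 4 11)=[0, 9, 2, 3, 11, 15, 6, 12, 4, 5, 7, 1, 8, 13, 14, 10]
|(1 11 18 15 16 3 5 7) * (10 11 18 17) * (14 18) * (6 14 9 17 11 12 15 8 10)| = 14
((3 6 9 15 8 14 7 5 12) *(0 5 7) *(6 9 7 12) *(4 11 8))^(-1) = ((0 5 6 7 12 3 9 15 4 11 8 14))^(-1) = (0 14 8 11 4 15 9 3 12 7 6 5)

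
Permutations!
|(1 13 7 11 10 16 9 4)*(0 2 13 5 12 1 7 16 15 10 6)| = 18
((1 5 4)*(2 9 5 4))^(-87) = ((1 4)(2 9 5))^(-87) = (9)(1 4)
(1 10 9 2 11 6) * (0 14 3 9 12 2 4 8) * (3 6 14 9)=(0 9 4 8)(1 10 12 2 11 14 6)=[9, 10, 11, 3, 8, 5, 1, 7, 0, 4, 12, 14, 2, 13, 6]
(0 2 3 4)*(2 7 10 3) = (0 7 10 3 4) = [7, 1, 2, 4, 0, 5, 6, 10, 8, 9, 3]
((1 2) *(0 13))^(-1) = (0 13)(1 2)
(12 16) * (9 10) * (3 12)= (3 12 16)(9 10)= [0, 1, 2, 12, 4, 5, 6, 7, 8, 10, 9, 11, 16, 13, 14, 15, 3]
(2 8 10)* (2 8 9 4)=(2 9 4)(8 10)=[0, 1, 9, 3, 2, 5, 6, 7, 10, 4, 8]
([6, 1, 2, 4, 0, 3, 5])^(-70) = [0, 1, 2, 3, 4, 5, 6]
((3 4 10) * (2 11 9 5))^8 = (11)(3 10 4)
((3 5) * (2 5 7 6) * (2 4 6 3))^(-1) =((2 5)(3 7)(4 6))^(-1) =(2 5)(3 7)(4 6)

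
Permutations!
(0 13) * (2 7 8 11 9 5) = (0 13)(2 7 8 11 9 5) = [13, 1, 7, 3, 4, 2, 6, 8, 11, 5, 10, 9, 12, 0]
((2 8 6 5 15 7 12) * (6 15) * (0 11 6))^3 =(0 5 6 11)(2 7 8 12 15)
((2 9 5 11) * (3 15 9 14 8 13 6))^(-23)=(2 9 6 14 5 3 8 11 15 13)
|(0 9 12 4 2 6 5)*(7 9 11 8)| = |(0 11 8 7 9 12 4 2 6 5)| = 10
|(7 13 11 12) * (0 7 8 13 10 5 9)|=20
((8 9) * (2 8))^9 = ((2 8 9))^9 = (9)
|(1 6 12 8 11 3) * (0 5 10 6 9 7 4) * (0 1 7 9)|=|(0 5 10 6 12 8 11 3 7 4 1)|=11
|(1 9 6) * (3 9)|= 4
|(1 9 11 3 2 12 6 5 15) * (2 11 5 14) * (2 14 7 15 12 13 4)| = 42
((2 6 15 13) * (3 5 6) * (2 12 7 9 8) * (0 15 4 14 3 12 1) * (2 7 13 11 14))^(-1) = ((0 15 11 14 3 5 6 4 2 12 13 1)(7 9 8))^(-1) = (0 1 13 12 2 4 6 5 3 14 11 15)(7 8 9)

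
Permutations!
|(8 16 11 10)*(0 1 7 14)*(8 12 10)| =|(0 1 7 14)(8 16 11)(10 12)| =12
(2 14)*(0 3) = [3, 1, 14, 0, 4, 5, 6, 7, 8, 9, 10, 11, 12, 13, 2] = (0 3)(2 14)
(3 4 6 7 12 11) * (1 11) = (1 11 3 4 6 7 12) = [0, 11, 2, 4, 6, 5, 7, 12, 8, 9, 10, 3, 1]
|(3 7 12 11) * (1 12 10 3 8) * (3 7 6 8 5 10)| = |(1 12 11 5 10 7 3 6 8)| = 9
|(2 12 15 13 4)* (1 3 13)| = 7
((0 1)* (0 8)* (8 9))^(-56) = ((0 1 9 8))^(-56) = (9)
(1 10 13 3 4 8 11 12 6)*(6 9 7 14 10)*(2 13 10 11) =(1 6)(2 13 3 4 8)(7 14 11 12 9) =[0, 6, 13, 4, 8, 5, 1, 14, 2, 7, 10, 12, 9, 3, 11]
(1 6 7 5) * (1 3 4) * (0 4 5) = [4, 6, 2, 5, 1, 3, 7, 0] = (0 4 1 6 7)(3 5)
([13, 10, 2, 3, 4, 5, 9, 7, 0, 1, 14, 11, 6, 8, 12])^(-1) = (0 8 13)(1 9 6 12 14 10)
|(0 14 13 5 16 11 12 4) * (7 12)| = 9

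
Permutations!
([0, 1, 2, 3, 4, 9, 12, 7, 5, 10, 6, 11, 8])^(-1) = [0, 1, 2, 3, 4, 8, 10, 7, 12, 5, 9, 11, 6]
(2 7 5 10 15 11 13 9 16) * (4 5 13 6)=(2 7 13 9 16)(4 5 10 15 11 6)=[0, 1, 7, 3, 5, 10, 4, 13, 8, 16, 15, 6, 12, 9, 14, 11, 2]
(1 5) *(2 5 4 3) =(1 4 3 2 5) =[0, 4, 5, 2, 3, 1]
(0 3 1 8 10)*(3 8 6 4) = [8, 6, 2, 1, 3, 5, 4, 7, 10, 9, 0] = (0 8 10)(1 6 4 3)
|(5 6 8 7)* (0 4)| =|(0 4)(5 6 8 7)| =4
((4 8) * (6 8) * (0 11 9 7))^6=(0 9)(7 11)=((0 11 9 7)(4 6 8))^6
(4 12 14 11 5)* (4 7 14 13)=(4 12 13)(5 7 14 11)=[0, 1, 2, 3, 12, 7, 6, 14, 8, 9, 10, 5, 13, 4, 11]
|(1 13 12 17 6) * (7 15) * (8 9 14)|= 30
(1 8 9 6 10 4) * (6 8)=(1 6 10 4)(8 9)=[0, 6, 2, 3, 1, 5, 10, 7, 9, 8, 4]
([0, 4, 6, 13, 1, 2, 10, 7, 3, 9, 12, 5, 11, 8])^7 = [0, 4, 6, 13, 1, 2, 10, 7, 3, 9, 12, 5, 11, 8]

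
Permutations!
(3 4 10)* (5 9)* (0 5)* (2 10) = (0 5 9)(2 10 3 4) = [5, 1, 10, 4, 2, 9, 6, 7, 8, 0, 3]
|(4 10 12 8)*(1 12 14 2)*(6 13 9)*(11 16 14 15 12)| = |(1 11 16 14 2)(4 10 15 12 8)(6 13 9)| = 15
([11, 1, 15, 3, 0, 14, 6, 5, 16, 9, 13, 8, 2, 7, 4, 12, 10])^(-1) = [4, 1, 12, 3, 14, 7, 6, 13, 11, 9, 16, 0, 15, 10, 5, 2, 8]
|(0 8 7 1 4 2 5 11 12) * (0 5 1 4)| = |(0 8 7 4 2 1)(5 11 12)| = 6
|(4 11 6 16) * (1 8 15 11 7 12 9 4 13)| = 28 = |(1 8 15 11 6 16 13)(4 7 12 9)|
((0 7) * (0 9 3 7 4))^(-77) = ((0 4)(3 7 9))^(-77) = (0 4)(3 7 9)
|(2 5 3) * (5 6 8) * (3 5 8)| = |(8)(2 6 3)| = 3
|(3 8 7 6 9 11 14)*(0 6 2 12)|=10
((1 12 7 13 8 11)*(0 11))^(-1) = ((0 11 1 12 7 13 8))^(-1) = (0 8 13 7 12 1 11)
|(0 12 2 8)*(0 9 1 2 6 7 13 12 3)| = 4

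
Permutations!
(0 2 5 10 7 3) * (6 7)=(0 2 5 10 6 7 3)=[2, 1, 5, 0, 4, 10, 7, 3, 8, 9, 6]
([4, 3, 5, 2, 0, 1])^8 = [0, 1, 2, 3, 4, 5]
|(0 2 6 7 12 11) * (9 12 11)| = |(0 2 6 7 11)(9 12)| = 10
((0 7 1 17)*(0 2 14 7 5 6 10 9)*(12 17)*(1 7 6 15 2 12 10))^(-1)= ((0 5 15 2 14 6 1 10 9)(12 17))^(-1)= (0 9 10 1 6 14 2 15 5)(12 17)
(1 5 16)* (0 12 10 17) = (0 12 10 17)(1 5 16) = [12, 5, 2, 3, 4, 16, 6, 7, 8, 9, 17, 11, 10, 13, 14, 15, 1, 0]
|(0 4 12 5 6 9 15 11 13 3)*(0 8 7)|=|(0 4 12 5 6 9 15 11 13 3 8 7)|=12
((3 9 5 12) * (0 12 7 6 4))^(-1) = (0 4 6 7 5 9 3 12)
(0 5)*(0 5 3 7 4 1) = (0 3 7 4 1) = [3, 0, 2, 7, 1, 5, 6, 4]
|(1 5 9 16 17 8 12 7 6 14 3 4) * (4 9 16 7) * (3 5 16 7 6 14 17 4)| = 6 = |(1 16 4)(3 9 6 17 8 12)(5 7 14)|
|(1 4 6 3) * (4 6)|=3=|(1 6 3)|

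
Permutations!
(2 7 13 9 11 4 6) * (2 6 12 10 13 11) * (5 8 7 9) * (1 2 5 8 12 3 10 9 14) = [0, 2, 14, 10, 3, 12, 6, 11, 7, 5, 13, 4, 9, 8, 1] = (1 2 14)(3 10 13 8 7 11 4)(5 12 9)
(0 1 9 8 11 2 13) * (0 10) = (0 1 9 8 11 2 13 10) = [1, 9, 13, 3, 4, 5, 6, 7, 11, 8, 0, 2, 12, 10]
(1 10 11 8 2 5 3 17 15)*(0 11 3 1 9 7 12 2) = (0 11 8)(1 10 3 17 15 9 7 12 2 5) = [11, 10, 5, 17, 4, 1, 6, 12, 0, 7, 3, 8, 2, 13, 14, 9, 16, 15]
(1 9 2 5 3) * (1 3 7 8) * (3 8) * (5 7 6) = (1 9 2 7 3 8)(5 6) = [0, 9, 7, 8, 4, 6, 5, 3, 1, 2]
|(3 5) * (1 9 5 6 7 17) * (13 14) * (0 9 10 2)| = 10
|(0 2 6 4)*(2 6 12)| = |(0 6 4)(2 12)| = 6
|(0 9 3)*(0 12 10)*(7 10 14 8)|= 8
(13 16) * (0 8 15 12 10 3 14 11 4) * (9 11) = [8, 1, 2, 14, 0, 5, 6, 7, 15, 11, 3, 4, 10, 16, 9, 12, 13] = (0 8 15 12 10 3 14 9 11 4)(13 16)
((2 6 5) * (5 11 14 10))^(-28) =(2 11 10)(5 6 14) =((2 6 11 14 10 5))^(-28)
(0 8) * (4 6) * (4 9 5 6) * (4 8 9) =(0 9 5 6 4 8) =[9, 1, 2, 3, 8, 6, 4, 7, 0, 5]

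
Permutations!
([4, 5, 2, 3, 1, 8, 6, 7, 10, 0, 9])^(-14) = [0, 1, 2, 3, 4, 5, 6, 7, 8, 9, 10]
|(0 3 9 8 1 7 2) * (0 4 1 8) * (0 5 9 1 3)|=10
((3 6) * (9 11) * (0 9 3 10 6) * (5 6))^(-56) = (11)(5 6 10)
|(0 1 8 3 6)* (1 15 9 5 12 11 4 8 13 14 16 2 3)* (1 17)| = |(0 15 9 5 12 11 4 8 17 1 13 14 16 2 3 6)| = 16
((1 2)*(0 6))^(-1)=((0 6)(1 2))^(-1)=(0 6)(1 2)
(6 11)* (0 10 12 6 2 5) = (0 10 12 6 11 2 5) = [10, 1, 5, 3, 4, 0, 11, 7, 8, 9, 12, 2, 6]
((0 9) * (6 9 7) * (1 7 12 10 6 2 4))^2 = (0 10 9 12 6)(1 2)(4 7)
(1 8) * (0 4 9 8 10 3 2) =(0 4 9 8 1 10 3 2) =[4, 10, 0, 2, 9, 5, 6, 7, 1, 8, 3]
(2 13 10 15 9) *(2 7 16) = (2 13 10 15 9 7 16) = [0, 1, 13, 3, 4, 5, 6, 16, 8, 7, 15, 11, 12, 10, 14, 9, 2]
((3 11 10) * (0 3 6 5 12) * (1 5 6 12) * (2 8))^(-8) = ((0 3 11 10 12)(1 5)(2 8))^(-8) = (0 11 12 3 10)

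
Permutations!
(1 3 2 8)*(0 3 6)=(0 3 2 8 1 6)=[3, 6, 8, 2, 4, 5, 0, 7, 1]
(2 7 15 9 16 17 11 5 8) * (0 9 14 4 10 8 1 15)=(0 9 16 17 11 5 1 15 14 4 10 8 2 7)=[9, 15, 7, 3, 10, 1, 6, 0, 2, 16, 8, 5, 12, 13, 4, 14, 17, 11]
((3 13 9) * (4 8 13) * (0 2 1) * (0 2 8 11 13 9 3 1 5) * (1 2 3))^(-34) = ((0 8 9 2 5)(1 3 4 11 13))^(-34) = (0 8 9 2 5)(1 3 4 11 13)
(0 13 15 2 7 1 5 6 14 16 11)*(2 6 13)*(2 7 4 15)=(0 7 1 5 13 2 4 15 6 14 16 11)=[7, 5, 4, 3, 15, 13, 14, 1, 8, 9, 10, 0, 12, 2, 16, 6, 11]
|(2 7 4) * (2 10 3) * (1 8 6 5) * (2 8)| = 9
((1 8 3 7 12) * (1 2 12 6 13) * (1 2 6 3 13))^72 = (13)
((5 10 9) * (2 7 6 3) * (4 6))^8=(2 6 7 3 4)(5 9 10)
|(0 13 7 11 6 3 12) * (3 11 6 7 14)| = |(0 13 14 3 12)(6 11 7)| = 15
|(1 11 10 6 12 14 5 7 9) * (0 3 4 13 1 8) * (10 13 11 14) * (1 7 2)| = |(0 3 4 11 13 7 9 8)(1 14 5 2)(6 12 10)| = 24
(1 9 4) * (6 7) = [0, 9, 2, 3, 1, 5, 7, 6, 8, 4] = (1 9 4)(6 7)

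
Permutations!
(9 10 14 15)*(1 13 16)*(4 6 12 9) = (1 13 16)(4 6 12 9 10 14 15) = [0, 13, 2, 3, 6, 5, 12, 7, 8, 10, 14, 11, 9, 16, 15, 4, 1]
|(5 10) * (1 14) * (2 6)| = 2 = |(1 14)(2 6)(5 10)|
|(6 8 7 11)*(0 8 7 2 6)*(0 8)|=5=|(2 6 7 11 8)|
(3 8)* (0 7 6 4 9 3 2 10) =[7, 1, 10, 8, 9, 5, 4, 6, 2, 3, 0] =(0 7 6 4 9 3 8 2 10)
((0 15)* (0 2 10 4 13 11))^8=((0 15 2 10 4 13 11))^8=(0 15 2 10 4 13 11)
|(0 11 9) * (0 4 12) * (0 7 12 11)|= |(4 11 9)(7 12)|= 6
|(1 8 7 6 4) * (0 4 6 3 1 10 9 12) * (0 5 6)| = 28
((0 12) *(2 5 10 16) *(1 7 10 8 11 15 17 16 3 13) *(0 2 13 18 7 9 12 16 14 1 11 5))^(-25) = (0 9 17 13 2 1 15 16 12 14 11)(3 10 7 18)(5 8)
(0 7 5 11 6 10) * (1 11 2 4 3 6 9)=(0 7 5 2 4 3 6 10)(1 11 9)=[7, 11, 4, 6, 3, 2, 10, 5, 8, 1, 0, 9]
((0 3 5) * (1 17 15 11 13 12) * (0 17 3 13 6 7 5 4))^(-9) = (0 1)(3 13)(4 12)(5 11)(6 17)(7 15)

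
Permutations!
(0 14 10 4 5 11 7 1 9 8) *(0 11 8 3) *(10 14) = (14)(0 10 4 5 8 11 7 1 9 3) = [10, 9, 2, 0, 5, 8, 6, 1, 11, 3, 4, 7, 12, 13, 14]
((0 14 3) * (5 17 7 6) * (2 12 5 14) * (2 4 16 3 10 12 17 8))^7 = ((0 4 16 3)(2 17 7 6 14 10 12 5 8))^7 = (0 3 16 4)(2 5 10 6 17 8 12 14 7)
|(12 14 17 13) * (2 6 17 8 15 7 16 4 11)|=12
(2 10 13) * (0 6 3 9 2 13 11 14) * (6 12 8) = (0 12 8 6 3 9 2 10 11 14) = [12, 1, 10, 9, 4, 5, 3, 7, 6, 2, 11, 14, 8, 13, 0]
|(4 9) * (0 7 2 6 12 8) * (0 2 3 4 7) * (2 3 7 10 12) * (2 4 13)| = |(2 6 4 9 10 12 8 3 13)| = 9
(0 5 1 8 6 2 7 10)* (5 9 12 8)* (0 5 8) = [9, 8, 7, 3, 4, 1, 2, 10, 6, 12, 5, 11, 0] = (0 9 12)(1 8 6 2 7 10 5)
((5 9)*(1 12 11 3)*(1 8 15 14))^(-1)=((1 12 11 3 8 15 14)(5 9))^(-1)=(1 14 15 8 3 11 12)(5 9)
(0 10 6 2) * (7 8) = [10, 1, 0, 3, 4, 5, 2, 8, 7, 9, 6] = (0 10 6 2)(7 8)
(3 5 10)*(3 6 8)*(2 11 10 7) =(2 11 10 6 8 3 5 7) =[0, 1, 11, 5, 4, 7, 8, 2, 3, 9, 6, 10]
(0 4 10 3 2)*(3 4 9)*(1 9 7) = (0 7 1 9 3 2)(4 10) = [7, 9, 0, 2, 10, 5, 6, 1, 8, 3, 4]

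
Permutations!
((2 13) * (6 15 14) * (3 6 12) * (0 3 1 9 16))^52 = (0 9 12 15 3 16 1 14 6)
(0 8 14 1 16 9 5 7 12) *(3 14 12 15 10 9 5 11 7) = (0 8 12)(1 16 5 3 14)(7 15 10 9 11) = [8, 16, 2, 14, 4, 3, 6, 15, 12, 11, 9, 7, 0, 13, 1, 10, 5]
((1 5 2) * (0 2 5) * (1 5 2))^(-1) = ((0 1)(2 5))^(-1) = (0 1)(2 5)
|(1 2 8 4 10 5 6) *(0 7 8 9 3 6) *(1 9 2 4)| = |(0 7 8 1 4 10 5)(3 6 9)| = 21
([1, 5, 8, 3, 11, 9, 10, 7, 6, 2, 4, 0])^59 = (0 11 4 10 6 8 2 9 5 1)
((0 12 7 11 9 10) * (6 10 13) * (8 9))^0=((0 12 7 11 8 9 13 6 10))^0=(13)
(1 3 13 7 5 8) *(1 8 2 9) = [0, 3, 9, 13, 4, 2, 6, 5, 8, 1, 10, 11, 12, 7] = (1 3 13 7 5 2 9)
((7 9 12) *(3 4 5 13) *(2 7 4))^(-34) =(2 13 4 9)(3 5 12 7)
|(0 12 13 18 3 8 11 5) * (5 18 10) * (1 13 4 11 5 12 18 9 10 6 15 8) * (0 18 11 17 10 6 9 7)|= 36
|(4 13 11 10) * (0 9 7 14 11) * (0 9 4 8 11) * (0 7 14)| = |(0 4 13 9 14 7)(8 11 10)| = 6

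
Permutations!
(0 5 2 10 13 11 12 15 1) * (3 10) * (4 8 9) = [5, 0, 3, 10, 8, 2, 6, 7, 9, 4, 13, 12, 15, 11, 14, 1] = (0 5 2 3 10 13 11 12 15 1)(4 8 9)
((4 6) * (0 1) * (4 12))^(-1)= ((0 1)(4 6 12))^(-1)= (0 1)(4 12 6)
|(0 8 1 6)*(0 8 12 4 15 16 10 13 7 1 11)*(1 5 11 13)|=|(0 12 4 15 16 10 1 6 8 13 7 5 11)|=13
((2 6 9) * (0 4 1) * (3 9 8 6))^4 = (0 4 1)(2 3 9)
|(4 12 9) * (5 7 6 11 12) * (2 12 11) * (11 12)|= 8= |(2 11 12 9 4 5 7 6)|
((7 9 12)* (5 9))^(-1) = (5 7 12 9)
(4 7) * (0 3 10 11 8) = (0 3 10 11 8)(4 7) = [3, 1, 2, 10, 7, 5, 6, 4, 0, 9, 11, 8]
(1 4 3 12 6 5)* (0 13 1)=(0 13 1 4 3 12 6 5)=[13, 4, 2, 12, 3, 0, 5, 7, 8, 9, 10, 11, 6, 1]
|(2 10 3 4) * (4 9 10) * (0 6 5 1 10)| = 14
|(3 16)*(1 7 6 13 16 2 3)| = |(1 7 6 13 16)(2 3)| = 10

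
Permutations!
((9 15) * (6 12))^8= (15)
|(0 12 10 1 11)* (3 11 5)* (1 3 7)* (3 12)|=|(0 3 11)(1 5 7)(10 12)|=6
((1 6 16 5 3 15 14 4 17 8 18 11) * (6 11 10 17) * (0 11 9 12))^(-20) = (18)(3 15 14 4 6 16 5)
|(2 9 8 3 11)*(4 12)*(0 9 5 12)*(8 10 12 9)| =10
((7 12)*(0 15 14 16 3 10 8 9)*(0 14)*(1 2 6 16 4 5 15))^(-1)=(0 15 5 4 14 9 8 10 3 16 6 2 1)(7 12)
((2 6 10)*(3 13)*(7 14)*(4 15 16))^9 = (16)(3 13)(7 14)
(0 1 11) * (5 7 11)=[1, 5, 2, 3, 4, 7, 6, 11, 8, 9, 10, 0]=(0 1 5 7 11)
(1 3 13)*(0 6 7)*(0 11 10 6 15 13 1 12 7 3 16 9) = (0 15 13 12 7 11 10 6 3 1 16 9) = [15, 16, 2, 1, 4, 5, 3, 11, 8, 0, 6, 10, 7, 12, 14, 13, 9]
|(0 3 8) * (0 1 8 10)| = 6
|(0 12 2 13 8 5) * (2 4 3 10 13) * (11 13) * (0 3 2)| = |(0 12 4 2)(3 10 11 13 8 5)| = 12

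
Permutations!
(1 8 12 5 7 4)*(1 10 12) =(1 8)(4 10 12 5 7) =[0, 8, 2, 3, 10, 7, 6, 4, 1, 9, 12, 11, 5]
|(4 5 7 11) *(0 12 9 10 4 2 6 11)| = |(0 12 9 10 4 5 7)(2 6 11)| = 21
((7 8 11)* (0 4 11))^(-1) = ((0 4 11 7 8))^(-1) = (0 8 7 11 4)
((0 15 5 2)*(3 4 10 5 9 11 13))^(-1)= ((0 15 9 11 13 3 4 10 5 2))^(-1)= (0 2 5 10 4 3 13 11 9 15)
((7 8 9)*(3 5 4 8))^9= (3 8)(4 7)(5 9)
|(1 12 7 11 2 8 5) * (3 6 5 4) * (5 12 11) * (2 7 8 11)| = |(1 2 11 7 5)(3 6 12 8 4)| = 5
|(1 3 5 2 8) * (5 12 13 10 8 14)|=|(1 3 12 13 10 8)(2 14 5)|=6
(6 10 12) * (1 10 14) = (1 10 12 6 14) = [0, 10, 2, 3, 4, 5, 14, 7, 8, 9, 12, 11, 6, 13, 1]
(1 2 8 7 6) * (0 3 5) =[3, 2, 8, 5, 4, 0, 1, 6, 7] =(0 3 5)(1 2 8 7 6)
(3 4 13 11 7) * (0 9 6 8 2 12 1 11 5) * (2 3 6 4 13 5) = (0 9 4 5)(1 11 7 6 8 3 13 2 12) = [9, 11, 12, 13, 5, 0, 8, 6, 3, 4, 10, 7, 1, 2]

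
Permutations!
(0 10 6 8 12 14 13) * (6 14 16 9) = (0 10 14 13)(6 8 12 16 9) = [10, 1, 2, 3, 4, 5, 8, 7, 12, 6, 14, 11, 16, 0, 13, 15, 9]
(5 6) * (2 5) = (2 5 6) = [0, 1, 5, 3, 4, 6, 2]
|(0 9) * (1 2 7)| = 6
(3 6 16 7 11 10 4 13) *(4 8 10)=(3 6 16 7 11 4 13)(8 10)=[0, 1, 2, 6, 13, 5, 16, 11, 10, 9, 8, 4, 12, 3, 14, 15, 7]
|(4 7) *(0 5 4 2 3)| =6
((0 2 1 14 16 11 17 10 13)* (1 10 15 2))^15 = (0 17)(1 15)(2 14)(10 16)(11 13) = ((0 1 14 16 11 17 15 2 10 13))^15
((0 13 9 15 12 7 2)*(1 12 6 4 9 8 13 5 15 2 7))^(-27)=((0 5 15 6 4 9 2)(1 12)(8 13))^(-27)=(0 5 15 6 4 9 2)(1 12)(8 13)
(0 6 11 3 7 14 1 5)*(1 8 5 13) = (0 6 11 3 7 14 8 5)(1 13) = [6, 13, 2, 7, 4, 0, 11, 14, 5, 9, 10, 3, 12, 1, 8]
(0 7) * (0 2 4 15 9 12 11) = (0 7 2 4 15 9 12 11) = [7, 1, 4, 3, 15, 5, 6, 2, 8, 12, 10, 0, 11, 13, 14, 9]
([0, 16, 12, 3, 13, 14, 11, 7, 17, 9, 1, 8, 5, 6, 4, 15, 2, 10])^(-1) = [0, 10, 16, 3, 14, 12, 13, 7, 11, 9, 17, 6, 2, 4, 5, 15, 1, 8]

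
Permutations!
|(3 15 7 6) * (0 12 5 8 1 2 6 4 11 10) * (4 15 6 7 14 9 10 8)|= 26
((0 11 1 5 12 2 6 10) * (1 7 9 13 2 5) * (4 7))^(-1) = (0 10 6 2 13 9 7 4 11)(5 12)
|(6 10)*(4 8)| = |(4 8)(6 10)| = 2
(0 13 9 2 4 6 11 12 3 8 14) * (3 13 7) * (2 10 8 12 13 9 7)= (0 2 4 6 11 13 7 3 12 9 10 8 14)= [2, 1, 4, 12, 6, 5, 11, 3, 14, 10, 8, 13, 9, 7, 0]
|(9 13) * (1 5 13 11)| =|(1 5 13 9 11)| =5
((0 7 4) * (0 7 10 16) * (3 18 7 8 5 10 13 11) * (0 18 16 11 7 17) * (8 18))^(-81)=(0 4)(3 5)(7 17)(8 11)(10 16)(13 18)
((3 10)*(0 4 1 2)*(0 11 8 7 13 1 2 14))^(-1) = (0 14 1 13 7 8 11 2 4)(3 10)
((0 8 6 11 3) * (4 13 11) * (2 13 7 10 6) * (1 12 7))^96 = ((0 8 2 13 11 3)(1 12 7 10 6 4))^96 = (13)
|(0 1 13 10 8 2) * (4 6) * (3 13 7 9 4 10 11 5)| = 36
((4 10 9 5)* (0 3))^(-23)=((0 3)(4 10 9 5))^(-23)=(0 3)(4 10 9 5)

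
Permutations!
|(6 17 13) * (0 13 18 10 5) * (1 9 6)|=|(0 13 1 9 6 17 18 10 5)|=9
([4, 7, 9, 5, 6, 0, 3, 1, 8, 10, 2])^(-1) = [5, 7, 10, 6, 0, 3, 4, 1, 8, 2, 9]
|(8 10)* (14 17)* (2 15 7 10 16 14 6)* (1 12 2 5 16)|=35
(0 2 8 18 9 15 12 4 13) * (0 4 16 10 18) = (0 2 8)(4 13)(9 15 12 16 10 18) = [2, 1, 8, 3, 13, 5, 6, 7, 0, 15, 18, 11, 16, 4, 14, 12, 10, 17, 9]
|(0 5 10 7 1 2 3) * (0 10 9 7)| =|(0 5 9 7 1 2 3 10)| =8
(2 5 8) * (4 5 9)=(2 9 4 5 8)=[0, 1, 9, 3, 5, 8, 6, 7, 2, 4]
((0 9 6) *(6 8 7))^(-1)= ((0 9 8 7 6))^(-1)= (0 6 7 8 9)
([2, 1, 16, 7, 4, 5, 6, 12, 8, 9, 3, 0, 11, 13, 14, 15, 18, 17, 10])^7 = (0 12 3 18 2 11 7 10 16)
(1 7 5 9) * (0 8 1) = (0 8 1 7 5 9) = [8, 7, 2, 3, 4, 9, 6, 5, 1, 0]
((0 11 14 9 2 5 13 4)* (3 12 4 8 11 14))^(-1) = (0 4 12 3 11 8 13 5 2 9 14)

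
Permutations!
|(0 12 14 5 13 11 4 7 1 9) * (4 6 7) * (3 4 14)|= |(0 12 3 4 14 5 13 11 6 7 1 9)|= 12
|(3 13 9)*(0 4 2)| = 3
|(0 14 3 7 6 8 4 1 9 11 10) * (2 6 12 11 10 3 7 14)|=40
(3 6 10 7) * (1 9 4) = [0, 9, 2, 6, 1, 5, 10, 3, 8, 4, 7] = (1 9 4)(3 6 10 7)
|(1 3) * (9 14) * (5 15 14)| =|(1 3)(5 15 14 9)| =4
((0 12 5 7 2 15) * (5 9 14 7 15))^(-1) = ((0 12 9 14 7 2 5 15))^(-1) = (0 15 5 2 7 14 9 12)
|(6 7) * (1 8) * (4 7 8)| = 5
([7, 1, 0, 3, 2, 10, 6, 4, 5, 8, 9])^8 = (10)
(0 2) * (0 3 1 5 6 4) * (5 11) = [2, 11, 3, 1, 0, 6, 4, 7, 8, 9, 10, 5] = (0 2 3 1 11 5 6 4)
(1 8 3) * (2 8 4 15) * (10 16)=(1 4 15 2 8 3)(10 16)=[0, 4, 8, 1, 15, 5, 6, 7, 3, 9, 16, 11, 12, 13, 14, 2, 10]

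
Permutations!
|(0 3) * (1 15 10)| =6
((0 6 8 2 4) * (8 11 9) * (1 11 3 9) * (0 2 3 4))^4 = ((0 6 4 2)(1 11)(3 9 8))^4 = (11)(3 9 8)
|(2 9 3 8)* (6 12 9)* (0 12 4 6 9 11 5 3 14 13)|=10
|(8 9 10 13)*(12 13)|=5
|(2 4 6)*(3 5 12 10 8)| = 15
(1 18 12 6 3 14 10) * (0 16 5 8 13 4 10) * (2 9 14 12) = (0 16 5 8 13 4 10 1 18 2 9 14)(3 12 6) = [16, 18, 9, 12, 10, 8, 3, 7, 13, 14, 1, 11, 6, 4, 0, 15, 5, 17, 2]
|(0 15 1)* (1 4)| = 4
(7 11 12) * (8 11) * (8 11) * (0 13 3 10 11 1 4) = (0 13 3 10 11 12 7 1 4) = [13, 4, 2, 10, 0, 5, 6, 1, 8, 9, 11, 12, 7, 3]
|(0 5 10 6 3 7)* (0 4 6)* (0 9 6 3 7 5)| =7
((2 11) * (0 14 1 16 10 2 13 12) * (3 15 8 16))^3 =((0 14 1 3 15 8 16 10 2 11 13 12))^3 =(0 3 16 11)(1 8 2 12)(10 13 14 15)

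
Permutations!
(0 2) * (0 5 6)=(0 2 5 6)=[2, 1, 5, 3, 4, 6, 0]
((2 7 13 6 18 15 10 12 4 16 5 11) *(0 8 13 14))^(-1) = ((0 8 13 6 18 15 10 12 4 16 5 11 2 7 14))^(-1) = (0 14 7 2 11 5 16 4 12 10 15 18 6 13 8)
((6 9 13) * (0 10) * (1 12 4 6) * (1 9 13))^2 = (1 4 13)(6 9 12)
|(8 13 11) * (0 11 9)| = 5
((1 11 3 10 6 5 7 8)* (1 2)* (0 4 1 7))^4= ((0 4 1 11 3 10 6 5)(2 7 8))^4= (0 3)(1 6)(2 7 8)(4 10)(5 11)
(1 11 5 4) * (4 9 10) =(1 11 5 9 10 4) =[0, 11, 2, 3, 1, 9, 6, 7, 8, 10, 4, 5]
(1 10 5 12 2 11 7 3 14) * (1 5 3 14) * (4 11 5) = (1 10 3)(2 5 12)(4 11 7 14) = [0, 10, 5, 1, 11, 12, 6, 14, 8, 9, 3, 7, 2, 13, 4]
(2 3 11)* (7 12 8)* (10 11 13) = [0, 1, 3, 13, 4, 5, 6, 12, 7, 9, 11, 2, 8, 10] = (2 3 13 10 11)(7 12 8)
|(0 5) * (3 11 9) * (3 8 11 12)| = 6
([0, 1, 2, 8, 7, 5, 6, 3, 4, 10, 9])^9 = (3 8 4 7)(9 10)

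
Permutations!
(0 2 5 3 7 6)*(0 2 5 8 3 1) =(0 5 1)(2 8 3 7 6) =[5, 0, 8, 7, 4, 1, 2, 6, 3]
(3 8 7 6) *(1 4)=(1 4)(3 8 7 6)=[0, 4, 2, 8, 1, 5, 3, 6, 7]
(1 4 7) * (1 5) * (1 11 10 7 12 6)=(1 4 12 6)(5 11 10 7)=[0, 4, 2, 3, 12, 11, 1, 5, 8, 9, 7, 10, 6]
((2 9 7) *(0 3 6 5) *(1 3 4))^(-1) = (0 5 6 3 1 4)(2 7 9) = ((0 4 1 3 6 5)(2 9 7))^(-1)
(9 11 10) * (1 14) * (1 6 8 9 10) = (1 14 6 8 9 11) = [0, 14, 2, 3, 4, 5, 8, 7, 9, 11, 10, 1, 12, 13, 6]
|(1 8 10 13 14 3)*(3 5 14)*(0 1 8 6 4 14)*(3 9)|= |(0 1 6 4 14 5)(3 8 10 13 9)|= 30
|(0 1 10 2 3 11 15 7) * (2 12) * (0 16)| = 10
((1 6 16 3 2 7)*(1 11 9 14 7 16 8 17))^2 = ((1 6 8 17)(2 16 3)(7 11 9 14))^2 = (1 8)(2 3 16)(6 17)(7 9)(11 14)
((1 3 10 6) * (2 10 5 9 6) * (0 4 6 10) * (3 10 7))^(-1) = ((0 4 6 1 10 2)(3 5 9 7))^(-1) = (0 2 10 1 6 4)(3 7 9 5)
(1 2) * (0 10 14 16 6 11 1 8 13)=(0 10 14 16 6 11 1 2 8 13)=[10, 2, 8, 3, 4, 5, 11, 7, 13, 9, 14, 1, 12, 0, 16, 15, 6]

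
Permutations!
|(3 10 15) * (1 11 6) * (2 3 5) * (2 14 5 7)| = 30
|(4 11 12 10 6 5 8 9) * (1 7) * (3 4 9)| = 8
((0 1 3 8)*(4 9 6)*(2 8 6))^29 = (0 9 3 8 4 1 2 6) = ((0 1 3 6 4 9 2 8))^29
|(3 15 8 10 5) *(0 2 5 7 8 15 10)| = |(15)(0 2 5 3 10 7 8)| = 7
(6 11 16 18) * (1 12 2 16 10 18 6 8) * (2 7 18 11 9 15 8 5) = (1 12 7 18 5 2 16 6 9 15 8)(10 11) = [0, 12, 16, 3, 4, 2, 9, 18, 1, 15, 11, 10, 7, 13, 14, 8, 6, 17, 5]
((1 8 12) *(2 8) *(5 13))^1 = (1 2 8 12)(5 13)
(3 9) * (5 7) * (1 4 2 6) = (1 4 2 6)(3 9)(5 7) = [0, 4, 6, 9, 2, 7, 1, 5, 8, 3]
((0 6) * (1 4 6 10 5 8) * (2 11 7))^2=((0 10 5 8 1 4 6)(2 11 7))^2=(0 5 1 6 10 8 4)(2 7 11)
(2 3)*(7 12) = (2 3)(7 12) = [0, 1, 3, 2, 4, 5, 6, 12, 8, 9, 10, 11, 7]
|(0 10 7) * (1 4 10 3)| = 6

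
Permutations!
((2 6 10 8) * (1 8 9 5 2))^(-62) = (2 9 6 5 10)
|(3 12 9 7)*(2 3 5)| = 6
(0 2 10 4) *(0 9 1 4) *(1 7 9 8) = (0 2 10)(1 4 8)(7 9) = [2, 4, 10, 3, 8, 5, 6, 9, 1, 7, 0]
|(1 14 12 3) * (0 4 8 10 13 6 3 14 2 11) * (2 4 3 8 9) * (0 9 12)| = 12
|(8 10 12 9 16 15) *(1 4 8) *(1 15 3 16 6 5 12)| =|(1 4 8 10)(3 16)(5 12 9 6)| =4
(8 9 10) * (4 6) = (4 6)(8 9 10) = [0, 1, 2, 3, 6, 5, 4, 7, 9, 10, 8]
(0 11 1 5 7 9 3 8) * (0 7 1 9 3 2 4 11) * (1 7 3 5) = (2 4 11 9)(3 8)(5 7) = [0, 1, 4, 8, 11, 7, 6, 5, 3, 2, 10, 9]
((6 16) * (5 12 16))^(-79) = (5 12 16 6)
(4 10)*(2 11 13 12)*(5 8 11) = (2 5 8 11 13 12)(4 10) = [0, 1, 5, 3, 10, 8, 6, 7, 11, 9, 4, 13, 2, 12]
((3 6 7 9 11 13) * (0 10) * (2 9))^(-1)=(0 10)(2 7 6 3 13 11 9)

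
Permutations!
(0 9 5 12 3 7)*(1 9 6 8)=(0 6 8 1 9 5 12 3 7)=[6, 9, 2, 7, 4, 12, 8, 0, 1, 5, 10, 11, 3]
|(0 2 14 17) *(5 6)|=|(0 2 14 17)(5 6)|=4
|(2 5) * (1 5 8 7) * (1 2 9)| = 3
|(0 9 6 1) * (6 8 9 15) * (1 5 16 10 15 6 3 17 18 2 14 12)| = 26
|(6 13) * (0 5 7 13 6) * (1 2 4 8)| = 4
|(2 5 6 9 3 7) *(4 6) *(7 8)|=|(2 5 4 6 9 3 8 7)|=8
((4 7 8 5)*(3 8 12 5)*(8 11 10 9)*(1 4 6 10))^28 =((1 4 7 12 5 6 10 9 8 3 11))^28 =(1 10 4 9 7 8 12 3 5 11 6)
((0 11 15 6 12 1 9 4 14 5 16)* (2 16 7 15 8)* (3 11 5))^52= ((0 5 7 15 6 12 1 9 4 14 3 11 8 2 16))^52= (0 9 16 1 2 12 8 6 11 15 3 7 14 5 4)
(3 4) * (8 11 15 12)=(3 4)(8 11 15 12)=[0, 1, 2, 4, 3, 5, 6, 7, 11, 9, 10, 15, 8, 13, 14, 12]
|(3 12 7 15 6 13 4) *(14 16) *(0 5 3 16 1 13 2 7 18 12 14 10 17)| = 20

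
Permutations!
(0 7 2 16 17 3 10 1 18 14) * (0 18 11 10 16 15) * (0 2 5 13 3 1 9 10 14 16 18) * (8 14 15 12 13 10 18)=(0 7 5 10 9 18 16 17 1 11 15 2 12 13 3 8 14)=[7, 11, 12, 8, 4, 10, 6, 5, 14, 18, 9, 15, 13, 3, 0, 2, 17, 1, 16]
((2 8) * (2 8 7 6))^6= (8)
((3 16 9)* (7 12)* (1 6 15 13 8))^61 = (1 6 15 13 8)(3 16 9)(7 12)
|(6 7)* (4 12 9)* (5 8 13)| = |(4 12 9)(5 8 13)(6 7)| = 6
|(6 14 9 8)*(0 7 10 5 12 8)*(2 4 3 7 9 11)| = 22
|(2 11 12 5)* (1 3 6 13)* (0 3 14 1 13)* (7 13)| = 12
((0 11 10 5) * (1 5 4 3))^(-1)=(0 5 1 3 4 10 11)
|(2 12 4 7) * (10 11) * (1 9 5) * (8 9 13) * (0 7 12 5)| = 8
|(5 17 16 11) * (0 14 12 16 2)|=8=|(0 14 12 16 11 5 17 2)|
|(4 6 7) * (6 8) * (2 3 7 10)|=|(2 3 7 4 8 6 10)|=7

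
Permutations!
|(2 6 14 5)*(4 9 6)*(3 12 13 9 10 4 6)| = |(2 6 14 5)(3 12 13 9)(4 10)| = 4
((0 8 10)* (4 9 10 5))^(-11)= ((0 8 5 4 9 10))^(-11)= (0 8 5 4 9 10)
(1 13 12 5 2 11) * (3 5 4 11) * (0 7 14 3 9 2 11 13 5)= (0 7 14 3)(1 5 11)(2 9)(4 13 12)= [7, 5, 9, 0, 13, 11, 6, 14, 8, 2, 10, 1, 4, 12, 3]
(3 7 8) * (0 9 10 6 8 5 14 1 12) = (0 9 10 6 8 3 7 5 14 1 12) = [9, 12, 2, 7, 4, 14, 8, 5, 3, 10, 6, 11, 0, 13, 1]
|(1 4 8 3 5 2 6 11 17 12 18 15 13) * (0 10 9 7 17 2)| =42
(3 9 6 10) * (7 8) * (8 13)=(3 9 6 10)(7 13 8)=[0, 1, 2, 9, 4, 5, 10, 13, 7, 6, 3, 11, 12, 8]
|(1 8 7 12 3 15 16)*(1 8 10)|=|(1 10)(3 15 16 8 7 12)|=6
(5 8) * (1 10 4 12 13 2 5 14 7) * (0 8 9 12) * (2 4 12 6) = [8, 10, 5, 3, 0, 9, 2, 1, 14, 6, 12, 11, 13, 4, 7] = (0 8 14 7 1 10 12 13 4)(2 5 9 6)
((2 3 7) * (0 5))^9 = (7)(0 5)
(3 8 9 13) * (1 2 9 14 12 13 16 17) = [0, 2, 9, 8, 4, 5, 6, 7, 14, 16, 10, 11, 13, 3, 12, 15, 17, 1] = (1 2 9 16 17)(3 8 14 12 13)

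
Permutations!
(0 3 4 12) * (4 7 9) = (0 3 7 9 4 12) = [3, 1, 2, 7, 12, 5, 6, 9, 8, 4, 10, 11, 0]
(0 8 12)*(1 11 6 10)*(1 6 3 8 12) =[12, 11, 2, 8, 4, 5, 10, 7, 1, 9, 6, 3, 0] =(0 12)(1 11 3 8)(6 10)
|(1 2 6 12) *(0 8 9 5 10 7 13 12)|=11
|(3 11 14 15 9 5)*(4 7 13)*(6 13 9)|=|(3 11 14 15 6 13 4 7 9 5)|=10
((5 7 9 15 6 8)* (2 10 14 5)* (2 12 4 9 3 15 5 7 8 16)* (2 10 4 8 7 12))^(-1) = (2 8 12 14 10 16 6 15 3 7 5 9 4)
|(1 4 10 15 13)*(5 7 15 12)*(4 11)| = |(1 11 4 10 12 5 7 15 13)| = 9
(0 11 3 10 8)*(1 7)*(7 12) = (0 11 3 10 8)(1 12 7) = [11, 12, 2, 10, 4, 5, 6, 1, 0, 9, 8, 3, 7]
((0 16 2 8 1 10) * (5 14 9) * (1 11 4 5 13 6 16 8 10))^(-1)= ((0 8 11 4 5 14 9 13 6 16 2 10))^(-1)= (0 10 2 16 6 13 9 14 5 4 11 8)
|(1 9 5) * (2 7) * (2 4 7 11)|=6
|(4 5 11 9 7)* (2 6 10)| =|(2 6 10)(4 5 11 9 7)| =15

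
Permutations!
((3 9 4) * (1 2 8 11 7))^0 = ((1 2 8 11 7)(3 9 4))^0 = (11)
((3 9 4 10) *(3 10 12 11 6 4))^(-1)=(3 9)(4 6 11 12)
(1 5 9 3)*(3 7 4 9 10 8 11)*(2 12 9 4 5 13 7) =(1 13 7 5 10 8 11 3)(2 12 9) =[0, 13, 12, 1, 4, 10, 6, 5, 11, 2, 8, 3, 9, 7]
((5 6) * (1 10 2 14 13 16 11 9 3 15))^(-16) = ((1 10 2 14 13 16 11 9 3 15)(5 6))^(-16) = (1 13 3 2 11)(9 10 16 15 14)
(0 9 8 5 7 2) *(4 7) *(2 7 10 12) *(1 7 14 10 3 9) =(0 1 7 14 10 12 2)(3 9 8 5 4) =[1, 7, 0, 9, 3, 4, 6, 14, 5, 8, 12, 11, 2, 13, 10]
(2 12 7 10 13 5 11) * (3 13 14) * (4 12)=(2 4 12 7 10 14 3 13 5 11)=[0, 1, 4, 13, 12, 11, 6, 10, 8, 9, 14, 2, 7, 5, 3]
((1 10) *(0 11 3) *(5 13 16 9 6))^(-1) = ((0 11 3)(1 10)(5 13 16 9 6))^(-1) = (0 3 11)(1 10)(5 6 9 16 13)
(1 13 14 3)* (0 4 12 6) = (0 4 12 6)(1 13 14 3) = [4, 13, 2, 1, 12, 5, 0, 7, 8, 9, 10, 11, 6, 14, 3]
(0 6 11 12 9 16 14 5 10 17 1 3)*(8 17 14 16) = (0 6 11 12 9 8 17 1 3)(5 10 14) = [6, 3, 2, 0, 4, 10, 11, 7, 17, 8, 14, 12, 9, 13, 5, 15, 16, 1]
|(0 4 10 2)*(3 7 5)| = |(0 4 10 2)(3 7 5)| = 12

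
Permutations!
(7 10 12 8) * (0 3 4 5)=(0 3 4 5)(7 10 12 8)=[3, 1, 2, 4, 5, 0, 6, 10, 7, 9, 12, 11, 8]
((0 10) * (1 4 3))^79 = ((0 10)(1 4 3))^79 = (0 10)(1 4 3)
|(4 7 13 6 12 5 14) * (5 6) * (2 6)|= |(2 6 12)(4 7 13 5 14)|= 15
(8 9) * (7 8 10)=(7 8 9 10)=[0, 1, 2, 3, 4, 5, 6, 8, 9, 10, 7]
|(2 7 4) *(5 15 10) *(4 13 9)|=|(2 7 13 9 4)(5 15 10)|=15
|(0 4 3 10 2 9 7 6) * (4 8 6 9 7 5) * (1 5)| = 24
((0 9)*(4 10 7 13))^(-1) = ((0 9)(4 10 7 13))^(-1) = (0 9)(4 13 7 10)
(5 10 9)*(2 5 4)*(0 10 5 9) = (0 10)(2 9 4) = [10, 1, 9, 3, 2, 5, 6, 7, 8, 4, 0]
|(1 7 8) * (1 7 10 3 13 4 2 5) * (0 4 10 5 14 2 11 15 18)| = 30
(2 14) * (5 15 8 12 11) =(2 14)(5 15 8 12 11) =[0, 1, 14, 3, 4, 15, 6, 7, 12, 9, 10, 5, 11, 13, 2, 8]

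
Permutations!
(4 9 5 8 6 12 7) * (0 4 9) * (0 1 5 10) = (0 4 1 5 8 6 12 7 9 10) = [4, 5, 2, 3, 1, 8, 12, 9, 6, 10, 0, 11, 7]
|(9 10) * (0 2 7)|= 6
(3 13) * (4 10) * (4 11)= (3 13)(4 10 11)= [0, 1, 2, 13, 10, 5, 6, 7, 8, 9, 11, 4, 12, 3]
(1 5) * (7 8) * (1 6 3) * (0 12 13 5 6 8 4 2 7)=(0 12 13 5 8)(1 6 3)(2 7 4)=[12, 6, 7, 1, 2, 8, 3, 4, 0, 9, 10, 11, 13, 5]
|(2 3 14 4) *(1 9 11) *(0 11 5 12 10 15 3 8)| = |(0 11 1 9 5 12 10 15 3 14 4 2 8)| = 13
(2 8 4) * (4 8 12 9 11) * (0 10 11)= (0 10 11 4 2 12 9)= [10, 1, 12, 3, 2, 5, 6, 7, 8, 0, 11, 4, 9]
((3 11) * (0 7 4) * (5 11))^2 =(0 4 7)(3 11 5)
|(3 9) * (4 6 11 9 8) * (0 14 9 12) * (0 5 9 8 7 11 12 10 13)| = |(0 14 8 4 6 12 5 9 3 7 11 10 13)| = 13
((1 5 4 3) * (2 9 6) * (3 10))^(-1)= (1 3 10 4 5)(2 6 9)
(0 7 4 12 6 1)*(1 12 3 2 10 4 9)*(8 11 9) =[7, 0, 10, 2, 3, 5, 12, 8, 11, 1, 4, 9, 6] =(0 7 8 11 9 1)(2 10 4 3)(6 12)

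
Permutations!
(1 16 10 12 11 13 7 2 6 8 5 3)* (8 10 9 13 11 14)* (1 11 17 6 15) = (1 16 9 13 7 2 15)(3 11 17 6 10 12 14 8 5) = [0, 16, 15, 11, 4, 3, 10, 2, 5, 13, 12, 17, 14, 7, 8, 1, 9, 6]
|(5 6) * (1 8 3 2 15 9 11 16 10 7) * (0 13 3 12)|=26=|(0 13 3 2 15 9 11 16 10 7 1 8 12)(5 6)|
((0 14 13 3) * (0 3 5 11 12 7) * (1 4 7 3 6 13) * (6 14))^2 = ((0 6 13 5 11 12 3 14 1 4 7))^2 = (0 13 11 3 1 7 6 5 12 14 4)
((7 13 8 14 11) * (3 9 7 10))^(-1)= (3 10 11 14 8 13 7 9)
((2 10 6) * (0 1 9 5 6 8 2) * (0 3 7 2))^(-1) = ((0 1 9 5 6 3 7 2 10 8))^(-1) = (0 8 10 2 7 3 6 5 9 1)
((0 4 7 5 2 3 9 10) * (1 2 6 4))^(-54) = ((0 1 2 3 9 10)(4 7 5 6))^(-54) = (10)(4 5)(6 7)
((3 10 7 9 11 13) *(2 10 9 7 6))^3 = (3 13 11 9)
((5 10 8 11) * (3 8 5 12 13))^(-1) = ((3 8 11 12 13)(5 10))^(-1) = (3 13 12 11 8)(5 10)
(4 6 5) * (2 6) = (2 6 5 4) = [0, 1, 6, 3, 2, 4, 5]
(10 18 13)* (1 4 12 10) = [0, 4, 2, 3, 12, 5, 6, 7, 8, 9, 18, 11, 10, 1, 14, 15, 16, 17, 13] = (1 4 12 10 18 13)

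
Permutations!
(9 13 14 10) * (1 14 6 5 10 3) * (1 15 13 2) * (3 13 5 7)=(1 14 13 6 7 3 15 5 10 9 2)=[0, 14, 1, 15, 4, 10, 7, 3, 8, 2, 9, 11, 12, 6, 13, 5]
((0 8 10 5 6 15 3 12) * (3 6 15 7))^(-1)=(0 12 3 7 6 15 5 10 8)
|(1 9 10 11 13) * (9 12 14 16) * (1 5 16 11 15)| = 10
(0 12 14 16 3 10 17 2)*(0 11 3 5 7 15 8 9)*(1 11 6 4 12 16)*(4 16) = (0 4 12 14 1 11 3 10 17 2 6 16 5 7 15 8 9) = [4, 11, 6, 10, 12, 7, 16, 15, 9, 0, 17, 3, 14, 13, 1, 8, 5, 2]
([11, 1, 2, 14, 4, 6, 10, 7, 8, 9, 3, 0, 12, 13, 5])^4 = (3 10 6 5 14)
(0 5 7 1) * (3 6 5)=(0 3 6 5 7 1)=[3, 0, 2, 6, 4, 7, 5, 1]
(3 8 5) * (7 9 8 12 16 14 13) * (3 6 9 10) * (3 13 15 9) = (3 12 16 14 15 9 8 5 6)(7 10 13) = [0, 1, 2, 12, 4, 6, 3, 10, 5, 8, 13, 11, 16, 7, 15, 9, 14]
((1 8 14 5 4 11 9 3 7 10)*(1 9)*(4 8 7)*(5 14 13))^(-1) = (14)(1 11 4 3 9 10 7)(5 13 8)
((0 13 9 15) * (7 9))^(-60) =(15)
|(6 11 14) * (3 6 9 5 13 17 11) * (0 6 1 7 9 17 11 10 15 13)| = |(0 6 3 1 7 9 5)(10 15 13 11 14 17)| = 42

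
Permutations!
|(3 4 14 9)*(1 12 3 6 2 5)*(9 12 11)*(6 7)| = 28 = |(1 11 9 7 6 2 5)(3 4 14 12)|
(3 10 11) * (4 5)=(3 10 11)(4 5)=[0, 1, 2, 10, 5, 4, 6, 7, 8, 9, 11, 3]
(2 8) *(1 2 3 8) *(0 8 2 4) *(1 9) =[8, 4, 9, 2, 0, 5, 6, 7, 3, 1] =(0 8 3 2 9 1 4)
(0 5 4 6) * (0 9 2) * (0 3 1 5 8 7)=(0 8 7)(1 5 4 6 9 2 3)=[8, 5, 3, 1, 6, 4, 9, 0, 7, 2]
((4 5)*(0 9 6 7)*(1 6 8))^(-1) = (0 7 6 1 8 9)(4 5)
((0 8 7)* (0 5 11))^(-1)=(0 11 5 7 8)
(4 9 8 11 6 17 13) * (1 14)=(1 14)(4 9 8 11 6 17 13)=[0, 14, 2, 3, 9, 5, 17, 7, 11, 8, 10, 6, 12, 4, 1, 15, 16, 13]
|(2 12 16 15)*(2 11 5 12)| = 5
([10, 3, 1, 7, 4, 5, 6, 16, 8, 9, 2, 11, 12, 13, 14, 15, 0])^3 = [1, 16, 7, 0, 4, 5, 6, 10, 8, 9, 3, 11, 12, 13, 14, 15, 2]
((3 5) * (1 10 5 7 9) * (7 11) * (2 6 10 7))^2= ((1 7 9)(2 6 10 5 3 11))^2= (1 9 7)(2 10 3)(5 11 6)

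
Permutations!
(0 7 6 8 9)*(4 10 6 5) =(0 7 5 4 10 6 8 9) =[7, 1, 2, 3, 10, 4, 8, 5, 9, 0, 6]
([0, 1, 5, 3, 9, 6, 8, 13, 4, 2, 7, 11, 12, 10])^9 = (13)(2 8)(4 5)(6 9)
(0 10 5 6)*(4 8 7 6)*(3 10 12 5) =(0 12 5 4 8 7 6)(3 10) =[12, 1, 2, 10, 8, 4, 0, 6, 7, 9, 3, 11, 5]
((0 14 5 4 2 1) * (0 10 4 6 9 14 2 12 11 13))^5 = (0 12 1 13 4 2 11 10)(5 6 9 14)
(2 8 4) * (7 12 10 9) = [0, 1, 8, 3, 2, 5, 6, 12, 4, 7, 9, 11, 10] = (2 8 4)(7 12 10 9)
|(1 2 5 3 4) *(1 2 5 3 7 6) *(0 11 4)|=|(0 11 4 2 3)(1 5 7 6)|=20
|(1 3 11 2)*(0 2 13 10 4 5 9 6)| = |(0 2 1 3 11 13 10 4 5 9 6)| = 11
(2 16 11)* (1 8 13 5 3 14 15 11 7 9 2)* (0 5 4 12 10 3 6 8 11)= (0 5 6 8 13 4 12 10 3 14 15)(1 11)(2 16 7 9)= [5, 11, 16, 14, 12, 6, 8, 9, 13, 2, 3, 1, 10, 4, 15, 0, 7]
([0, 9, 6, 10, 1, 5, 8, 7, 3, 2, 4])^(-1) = (1 4 10 3 8 6 2 9)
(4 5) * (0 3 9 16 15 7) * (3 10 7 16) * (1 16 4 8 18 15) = (0 10 7)(1 16)(3 9)(4 5 8 18 15) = [10, 16, 2, 9, 5, 8, 6, 0, 18, 3, 7, 11, 12, 13, 14, 4, 1, 17, 15]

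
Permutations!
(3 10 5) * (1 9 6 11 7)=(1 9 6 11 7)(3 10 5)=[0, 9, 2, 10, 4, 3, 11, 1, 8, 6, 5, 7]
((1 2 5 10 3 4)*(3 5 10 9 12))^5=(1 12 10 4 9 2 3 5)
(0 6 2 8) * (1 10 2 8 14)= (0 6 8)(1 10 2 14)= [6, 10, 14, 3, 4, 5, 8, 7, 0, 9, 2, 11, 12, 13, 1]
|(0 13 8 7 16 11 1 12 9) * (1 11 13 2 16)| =|(0 2 16 13 8 7 1 12 9)| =9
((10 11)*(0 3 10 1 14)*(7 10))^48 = ((0 3 7 10 11 1 14))^48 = (0 14 1 11 10 7 3)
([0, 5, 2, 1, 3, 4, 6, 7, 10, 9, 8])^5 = [0, 5, 2, 1, 3, 4, 6, 7, 10, 9, 8]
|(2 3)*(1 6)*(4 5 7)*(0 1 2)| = |(0 1 6 2 3)(4 5 7)| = 15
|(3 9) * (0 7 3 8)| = 5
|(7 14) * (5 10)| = 2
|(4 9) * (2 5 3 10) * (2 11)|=10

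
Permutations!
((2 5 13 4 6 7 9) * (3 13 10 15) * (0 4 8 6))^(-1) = ((0 4)(2 5 10 15 3 13 8 6 7 9))^(-1) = (0 4)(2 9 7 6 8 13 3 15 10 5)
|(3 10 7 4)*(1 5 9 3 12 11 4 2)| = |(1 5 9 3 10 7 2)(4 12 11)| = 21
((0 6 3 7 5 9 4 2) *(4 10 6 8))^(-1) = (0 2 4 8)(3 6 10 9 5 7)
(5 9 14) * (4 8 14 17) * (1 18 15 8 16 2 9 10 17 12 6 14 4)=(1 18 15 8 4 16 2 9 12 6 14 5 10 17)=[0, 18, 9, 3, 16, 10, 14, 7, 4, 12, 17, 11, 6, 13, 5, 8, 2, 1, 15]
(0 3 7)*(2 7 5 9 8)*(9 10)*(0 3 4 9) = (0 4 9 8 2 7 3 5 10) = [4, 1, 7, 5, 9, 10, 6, 3, 2, 8, 0]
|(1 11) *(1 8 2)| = |(1 11 8 2)| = 4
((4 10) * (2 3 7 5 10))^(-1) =((2 3 7 5 10 4))^(-1) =(2 4 10 5 7 3)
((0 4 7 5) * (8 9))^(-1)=(0 5 7 4)(8 9)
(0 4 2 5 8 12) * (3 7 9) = (0 4 2 5 8 12)(3 7 9) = [4, 1, 5, 7, 2, 8, 6, 9, 12, 3, 10, 11, 0]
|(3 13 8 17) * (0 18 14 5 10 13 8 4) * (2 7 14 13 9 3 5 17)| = |(0 18 13 4)(2 7 14 17 5 10 9 3 8)| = 36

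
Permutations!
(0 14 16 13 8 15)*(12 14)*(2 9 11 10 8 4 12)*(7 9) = (0 2 7 9 11 10 8 15)(4 12 14 16 13) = [2, 1, 7, 3, 12, 5, 6, 9, 15, 11, 8, 10, 14, 4, 16, 0, 13]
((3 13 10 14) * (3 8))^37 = (3 10 8 13 14)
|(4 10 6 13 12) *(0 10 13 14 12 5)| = |(0 10 6 14 12 4 13 5)| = 8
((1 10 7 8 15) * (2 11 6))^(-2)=(1 8 10 15 7)(2 11 6)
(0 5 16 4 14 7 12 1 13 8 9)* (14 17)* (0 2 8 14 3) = (0 5 16 4 17 3)(1 13 14 7 12)(2 8 9) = [5, 13, 8, 0, 17, 16, 6, 12, 9, 2, 10, 11, 1, 14, 7, 15, 4, 3]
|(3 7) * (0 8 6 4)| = |(0 8 6 4)(3 7)| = 4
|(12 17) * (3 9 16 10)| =4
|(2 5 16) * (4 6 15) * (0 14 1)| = 3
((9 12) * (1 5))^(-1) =((1 5)(9 12))^(-1) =(1 5)(9 12)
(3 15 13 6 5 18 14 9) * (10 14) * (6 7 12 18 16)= [0, 1, 2, 15, 4, 16, 5, 12, 8, 3, 14, 11, 18, 7, 9, 13, 6, 17, 10]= (3 15 13 7 12 18 10 14 9)(5 16 6)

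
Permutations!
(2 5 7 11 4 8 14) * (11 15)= (2 5 7 15 11 4 8 14)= [0, 1, 5, 3, 8, 7, 6, 15, 14, 9, 10, 4, 12, 13, 2, 11]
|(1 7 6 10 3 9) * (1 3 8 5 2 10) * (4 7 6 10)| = 6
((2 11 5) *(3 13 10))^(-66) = (13)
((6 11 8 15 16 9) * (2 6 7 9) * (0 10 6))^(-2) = (0 16 8 6)(2 15 11 10)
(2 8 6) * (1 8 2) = [0, 8, 2, 3, 4, 5, 1, 7, 6] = (1 8 6)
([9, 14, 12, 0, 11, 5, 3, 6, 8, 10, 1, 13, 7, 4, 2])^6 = (0 12 10 6 14)(1 3 2 9 7)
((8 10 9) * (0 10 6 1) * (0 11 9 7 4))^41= ((0 10 7 4)(1 11 9 8 6))^41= (0 10 7 4)(1 11 9 8 6)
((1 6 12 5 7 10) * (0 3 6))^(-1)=((0 3 6 12 5 7 10 1))^(-1)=(0 1 10 7 5 12 6 3)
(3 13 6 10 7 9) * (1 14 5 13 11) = [0, 14, 2, 11, 4, 13, 10, 9, 8, 3, 7, 1, 12, 6, 5] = (1 14 5 13 6 10 7 9 3 11)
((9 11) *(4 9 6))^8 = ((4 9 11 6))^8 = (11)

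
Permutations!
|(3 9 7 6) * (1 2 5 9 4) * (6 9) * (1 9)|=8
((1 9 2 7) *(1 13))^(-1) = (1 13 7 2 9)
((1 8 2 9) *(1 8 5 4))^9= ((1 5 4)(2 9 8))^9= (9)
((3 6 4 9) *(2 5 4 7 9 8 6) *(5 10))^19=((2 10 5 4 8 6 7 9 3))^19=(2 10 5 4 8 6 7 9 3)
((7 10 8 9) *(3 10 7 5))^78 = ((3 10 8 9 5))^78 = (3 9 10 5 8)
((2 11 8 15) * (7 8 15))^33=((2 11 15)(7 8))^33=(15)(7 8)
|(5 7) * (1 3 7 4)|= |(1 3 7 5 4)|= 5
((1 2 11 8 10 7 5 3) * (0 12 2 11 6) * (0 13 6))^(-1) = ((0 12 2)(1 11 8 10 7 5 3)(6 13))^(-1) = (0 2 12)(1 3 5 7 10 8 11)(6 13)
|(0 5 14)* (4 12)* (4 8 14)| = |(0 5 4 12 8 14)| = 6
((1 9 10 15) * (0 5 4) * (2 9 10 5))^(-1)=((0 2 9 5 4)(1 10 15))^(-1)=(0 4 5 9 2)(1 15 10)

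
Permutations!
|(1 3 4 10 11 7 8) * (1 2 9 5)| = 10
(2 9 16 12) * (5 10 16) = (2 9 5 10 16 12) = [0, 1, 9, 3, 4, 10, 6, 7, 8, 5, 16, 11, 2, 13, 14, 15, 12]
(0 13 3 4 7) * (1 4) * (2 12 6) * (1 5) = (0 13 3 5 1 4 7)(2 12 6) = [13, 4, 12, 5, 7, 1, 2, 0, 8, 9, 10, 11, 6, 3]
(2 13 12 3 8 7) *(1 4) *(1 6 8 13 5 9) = (1 4 6 8 7 2 5 9)(3 13 12) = [0, 4, 5, 13, 6, 9, 8, 2, 7, 1, 10, 11, 3, 12]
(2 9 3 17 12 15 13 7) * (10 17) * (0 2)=(0 2 9 3 10 17 12 15 13 7)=[2, 1, 9, 10, 4, 5, 6, 0, 8, 3, 17, 11, 15, 7, 14, 13, 16, 12]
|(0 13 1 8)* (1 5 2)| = |(0 13 5 2 1 8)| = 6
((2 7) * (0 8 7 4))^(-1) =((0 8 7 2 4))^(-1) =(0 4 2 7 8)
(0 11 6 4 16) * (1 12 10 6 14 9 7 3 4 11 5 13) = (0 5 13 1 12 10 6 11 14 9 7 3 4 16) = [5, 12, 2, 4, 16, 13, 11, 3, 8, 7, 6, 14, 10, 1, 9, 15, 0]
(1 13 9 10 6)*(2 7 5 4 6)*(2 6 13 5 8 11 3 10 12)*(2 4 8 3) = [0, 5, 7, 10, 13, 8, 1, 3, 11, 12, 6, 2, 4, 9] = (1 5 8 11 2 7 3 10 6)(4 13 9 12)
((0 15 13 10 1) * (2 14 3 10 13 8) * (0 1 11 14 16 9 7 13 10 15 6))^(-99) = (16)(0 6)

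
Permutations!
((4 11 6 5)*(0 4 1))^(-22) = (0 11 5)(1 4 6)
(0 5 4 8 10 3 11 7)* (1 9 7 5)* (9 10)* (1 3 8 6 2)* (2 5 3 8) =(0 8 9 7)(1 10 2)(3 11)(4 6 5) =[8, 10, 1, 11, 6, 4, 5, 0, 9, 7, 2, 3]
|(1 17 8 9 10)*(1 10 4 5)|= 6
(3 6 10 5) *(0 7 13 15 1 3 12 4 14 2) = (0 7 13 15 1 3 6 10 5 12 4 14 2) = [7, 3, 0, 6, 14, 12, 10, 13, 8, 9, 5, 11, 4, 15, 2, 1]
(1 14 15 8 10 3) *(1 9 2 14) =[0, 1, 14, 9, 4, 5, 6, 7, 10, 2, 3, 11, 12, 13, 15, 8] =(2 14 15 8 10 3 9)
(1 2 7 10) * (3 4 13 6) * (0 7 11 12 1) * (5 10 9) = (0 7 9 5 10)(1 2 11 12)(3 4 13 6) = [7, 2, 11, 4, 13, 10, 3, 9, 8, 5, 0, 12, 1, 6]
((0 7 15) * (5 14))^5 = (0 15 7)(5 14) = ((0 7 15)(5 14))^5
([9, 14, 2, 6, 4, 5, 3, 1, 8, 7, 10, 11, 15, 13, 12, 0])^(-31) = [14, 0, 2, 6, 4, 5, 3, 15, 8, 12, 10, 11, 7, 13, 9, 1]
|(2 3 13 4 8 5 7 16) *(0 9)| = 8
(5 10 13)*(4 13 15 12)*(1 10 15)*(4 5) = (1 10)(4 13)(5 15 12) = [0, 10, 2, 3, 13, 15, 6, 7, 8, 9, 1, 11, 5, 4, 14, 12]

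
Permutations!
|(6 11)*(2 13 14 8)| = 4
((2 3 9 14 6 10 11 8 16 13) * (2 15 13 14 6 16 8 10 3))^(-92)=(16)(3 9 6)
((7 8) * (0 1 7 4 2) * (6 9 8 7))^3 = ((0 1 6 9 8 4 2))^3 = (0 9 2 6 4 1 8)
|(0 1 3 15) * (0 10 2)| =6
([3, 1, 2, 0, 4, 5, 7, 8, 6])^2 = (6 8 7)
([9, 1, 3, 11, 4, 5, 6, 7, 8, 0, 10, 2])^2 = [0, 1, 11, 2, 4, 5, 6, 7, 8, 9, 10, 3]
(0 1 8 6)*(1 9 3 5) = (0 9 3 5 1 8 6) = [9, 8, 2, 5, 4, 1, 0, 7, 6, 3]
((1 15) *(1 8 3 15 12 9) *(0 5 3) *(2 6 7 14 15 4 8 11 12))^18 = ((0 5 3 4 8)(1 2 6 7 14 15 11 12 9))^18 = (15)(0 4 5 8 3)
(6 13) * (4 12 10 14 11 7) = (4 12 10 14 11 7)(6 13) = [0, 1, 2, 3, 12, 5, 13, 4, 8, 9, 14, 7, 10, 6, 11]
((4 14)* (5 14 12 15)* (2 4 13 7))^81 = (2 4 12 15 5 14 13 7) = ((2 4 12 15 5 14 13 7))^81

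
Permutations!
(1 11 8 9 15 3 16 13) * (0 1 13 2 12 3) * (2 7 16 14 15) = (0 1 11 8 9 2 12 3 14 15)(7 16) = [1, 11, 12, 14, 4, 5, 6, 16, 9, 2, 10, 8, 3, 13, 15, 0, 7]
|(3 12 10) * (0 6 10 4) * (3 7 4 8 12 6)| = |(0 3 6 10 7 4)(8 12)| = 6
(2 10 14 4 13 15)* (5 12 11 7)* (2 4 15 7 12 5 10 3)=[0, 1, 3, 2, 13, 5, 6, 10, 8, 9, 14, 12, 11, 7, 15, 4]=(2 3)(4 13 7 10 14 15)(11 12)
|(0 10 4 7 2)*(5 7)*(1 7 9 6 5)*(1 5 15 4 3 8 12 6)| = |(0 10 3 8 12 6 15 4 5 9 1 7 2)| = 13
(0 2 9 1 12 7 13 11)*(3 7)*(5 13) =(0 2 9 1 12 3 7 5 13 11) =[2, 12, 9, 7, 4, 13, 6, 5, 8, 1, 10, 0, 3, 11]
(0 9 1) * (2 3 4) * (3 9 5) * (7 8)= (0 5 3 4 2 9 1)(7 8)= [5, 0, 9, 4, 2, 3, 6, 8, 7, 1]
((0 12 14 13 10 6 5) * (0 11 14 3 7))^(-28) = ((0 12 3 7)(5 11 14 13 10 6))^(-28) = (5 14 10)(6 11 13)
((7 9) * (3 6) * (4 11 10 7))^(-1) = (3 6)(4 9 7 10 11)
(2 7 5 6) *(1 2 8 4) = (1 2 7 5 6 8 4) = [0, 2, 7, 3, 1, 6, 8, 5, 4]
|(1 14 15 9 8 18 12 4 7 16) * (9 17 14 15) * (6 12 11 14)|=40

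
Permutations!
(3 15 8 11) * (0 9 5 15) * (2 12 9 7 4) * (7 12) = [12, 1, 7, 0, 2, 15, 6, 4, 11, 5, 10, 3, 9, 13, 14, 8] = (0 12 9 5 15 8 11 3)(2 7 4)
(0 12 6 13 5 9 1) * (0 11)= [12, 11, 2, 3, 4, 9, 13, 7, 8, 1, 10, 0, 6, 5]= (0 12 6 13 5 9 1 11)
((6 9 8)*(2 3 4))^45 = (9)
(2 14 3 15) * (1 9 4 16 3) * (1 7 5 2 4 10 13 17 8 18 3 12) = (1 9 10 13 17 8 18 3 15 4 16 12)(2 14 7 5) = [0, 9, 14, 15, 16, 2, 6, 5, 18, 10, 13, 11, 1, 17, 7, 4, 12, 8, 3]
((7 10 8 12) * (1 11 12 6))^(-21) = ((1 11 12 7 10 8 6))^(-21) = (12)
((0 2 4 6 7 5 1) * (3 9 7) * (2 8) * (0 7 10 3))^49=(0 6 4 2 8)(1 7 5)(3 9 10)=((0 8 2 4 6)(1 7 5)(3 9 10))^49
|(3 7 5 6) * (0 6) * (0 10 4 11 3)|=|(0 6)(3 7 5 10 4 11)|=6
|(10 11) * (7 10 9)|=|(7 10 11 9)|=4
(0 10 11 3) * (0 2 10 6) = (0 6)(2 10 11 3) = [6, 1, 10, 2, 4, 5, 0, 7, 8, 9, 11, 3]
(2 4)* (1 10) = (1 10)(2 4) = [0, 10, 4, 3, 2, 5, 6, 7, 8, 9, 1]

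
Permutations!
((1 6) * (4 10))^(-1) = (1 6)(4 10)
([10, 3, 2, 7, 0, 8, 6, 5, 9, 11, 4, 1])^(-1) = (0 4 10)(1 11 9 8 5 7 3)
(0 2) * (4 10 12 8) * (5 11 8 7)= (0 2)(4 10 12 7 5 11 8)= [2, 1, 0, 3, 10, 11, 6, 5, 4, 9, 12, 8, 7]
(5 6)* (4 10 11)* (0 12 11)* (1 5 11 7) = (0 12 7 1 5 6 11 4 10) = [12, 5, 2, 3, 10, 6, 11, 1, 8, 9, 0, 4, 7]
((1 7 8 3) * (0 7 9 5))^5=(0 9 3 7 5 1 8)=((0 7 8 3 1 9 5))^5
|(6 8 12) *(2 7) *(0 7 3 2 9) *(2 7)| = 15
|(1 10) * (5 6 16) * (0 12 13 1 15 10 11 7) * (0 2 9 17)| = 18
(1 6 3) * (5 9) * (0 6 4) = [6, 4, 2, 1, 0, 9, 3, 7, 8, 5] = (0 6 3 1 4)(5 9)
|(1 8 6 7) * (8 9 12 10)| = |(1 9 12 10 8 6 7)| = 7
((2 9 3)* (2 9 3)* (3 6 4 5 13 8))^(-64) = (13)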